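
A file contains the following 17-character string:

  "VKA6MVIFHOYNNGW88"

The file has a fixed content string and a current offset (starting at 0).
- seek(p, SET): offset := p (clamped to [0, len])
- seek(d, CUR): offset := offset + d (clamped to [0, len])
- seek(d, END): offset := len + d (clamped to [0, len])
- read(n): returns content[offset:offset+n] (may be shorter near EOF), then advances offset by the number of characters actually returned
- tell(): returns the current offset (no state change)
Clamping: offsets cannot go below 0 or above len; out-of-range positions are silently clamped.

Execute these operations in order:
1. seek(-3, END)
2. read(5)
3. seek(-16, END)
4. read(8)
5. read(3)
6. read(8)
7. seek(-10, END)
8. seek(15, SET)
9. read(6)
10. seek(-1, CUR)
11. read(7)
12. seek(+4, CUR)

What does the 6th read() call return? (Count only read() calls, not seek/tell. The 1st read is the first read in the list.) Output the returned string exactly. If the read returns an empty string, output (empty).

Answer: 8

Derivation:
After 1 (seek(-3, END)): offset=14
After 2 (read(5)): returned 'W88', offset=17
After 3 (seek(-16, END)): offset=1
After 4 (read(8)): returned 'KA6MVIFH', offset=9
After 5 (read(3)): returned 'OYN', offset=12
After 6 (read(8)): returned 'NGW88', offset=17
After 7 (seek(-10, END)): offset=7
After 8 (seek(15, SET)): offset=15
After 9 (read(6)): returned '88', offset=17
After 10 (seek(-1, CUR)): offset=16
After 11 (read(7)): returned '8', offset=17
After 12 (seek(+4, CUR)): offset=17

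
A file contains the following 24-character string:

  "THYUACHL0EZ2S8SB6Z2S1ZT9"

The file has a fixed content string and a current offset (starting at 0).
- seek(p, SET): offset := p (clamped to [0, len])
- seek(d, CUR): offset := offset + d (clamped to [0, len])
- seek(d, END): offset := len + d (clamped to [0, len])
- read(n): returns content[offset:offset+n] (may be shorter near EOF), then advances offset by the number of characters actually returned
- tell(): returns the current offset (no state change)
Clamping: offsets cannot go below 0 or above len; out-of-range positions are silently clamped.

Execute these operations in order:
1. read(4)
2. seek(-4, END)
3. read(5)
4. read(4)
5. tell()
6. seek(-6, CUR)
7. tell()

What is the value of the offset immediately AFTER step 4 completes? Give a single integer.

After 1 (read(4)): returned 'THYU', offset=4
After 2 (seek(-4, END)): offset=20
After 3 (read(5)): returned '1ZT9', offset=24
After 4 (read(4)): returned '', offset=24

Answer: 24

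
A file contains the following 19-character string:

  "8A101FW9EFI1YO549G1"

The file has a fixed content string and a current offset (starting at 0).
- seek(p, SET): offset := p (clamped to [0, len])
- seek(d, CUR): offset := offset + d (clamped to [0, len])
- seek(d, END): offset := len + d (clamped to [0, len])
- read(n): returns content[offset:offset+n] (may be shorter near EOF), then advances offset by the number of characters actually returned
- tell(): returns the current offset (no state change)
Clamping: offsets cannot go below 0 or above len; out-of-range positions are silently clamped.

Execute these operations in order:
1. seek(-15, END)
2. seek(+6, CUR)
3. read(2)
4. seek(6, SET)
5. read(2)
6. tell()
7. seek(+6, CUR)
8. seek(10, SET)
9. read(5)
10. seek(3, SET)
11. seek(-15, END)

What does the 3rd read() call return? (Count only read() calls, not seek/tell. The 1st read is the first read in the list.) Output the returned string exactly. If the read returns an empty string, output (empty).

Answer: I1YO5

Derivation:
After 1 (seek(-15, END)): offset=4
After 2 (seek(+6, CUR)): offset=10
After 3 (read(2)): returned 'I1', offset=12
After 4 (seek(6, SET)): offset=6
After 5 (read(2)): returned 'W9', offset=8
After 6 (tell()): offset=8
After 7 (seek(+6, CUR)): offset=14
After 8 (seek(10, SET)): offset=10
After 9 (read(5)): returned 'I1YO5', offset=15
After 10 (seek(3, SET)): offset=3
After 11 (seek(-15, END)): offset=4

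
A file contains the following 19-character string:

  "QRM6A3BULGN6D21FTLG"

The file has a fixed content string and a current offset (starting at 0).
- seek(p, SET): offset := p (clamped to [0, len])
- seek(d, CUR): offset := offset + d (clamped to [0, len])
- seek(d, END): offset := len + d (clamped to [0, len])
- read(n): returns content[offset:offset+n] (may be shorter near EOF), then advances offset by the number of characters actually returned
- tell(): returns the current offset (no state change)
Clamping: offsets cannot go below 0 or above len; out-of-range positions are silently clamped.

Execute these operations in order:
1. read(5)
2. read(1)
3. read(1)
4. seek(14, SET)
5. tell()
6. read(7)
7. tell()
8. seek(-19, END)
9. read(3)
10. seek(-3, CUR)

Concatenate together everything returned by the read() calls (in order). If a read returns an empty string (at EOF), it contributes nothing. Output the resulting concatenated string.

After 1 (read(5)): returned 'QRM6A', offset=5
After 2 (read(1)): returned '3', offset=6
After 3 (read(1)): returned 'B', offset=7
After 4 (seek(14, SET)): offset=14
After 5 (tell()): offset=14
After 6 (read(7)): returned '1FTLG', offset=19
After 7 (tell()): offset=19
After 8 (seek(-19, END)): offset=0
After 9 (read(3)): returned 'QRM', offset=3
After 10 (seek(-3, CUR)): offset=0

Answer: QRM6A3B1FTLGQRM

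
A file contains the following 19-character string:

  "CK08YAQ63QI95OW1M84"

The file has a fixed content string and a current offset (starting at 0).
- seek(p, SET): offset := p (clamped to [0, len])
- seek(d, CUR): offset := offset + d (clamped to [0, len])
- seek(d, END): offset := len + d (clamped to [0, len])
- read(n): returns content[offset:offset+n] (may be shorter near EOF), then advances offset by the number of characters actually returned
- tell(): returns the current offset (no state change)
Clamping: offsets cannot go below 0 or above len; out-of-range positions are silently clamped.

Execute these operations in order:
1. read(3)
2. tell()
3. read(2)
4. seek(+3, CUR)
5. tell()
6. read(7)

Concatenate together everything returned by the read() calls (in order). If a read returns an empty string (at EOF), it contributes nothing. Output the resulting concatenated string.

Answer: CK08Y3QI95OW

Derivation:
After 1 (read(3)): returned 'CK0', offset=3
After 2 (tell()): offset=3
After 3 (read(2)): returned '8Y', offset=5
After 4 (seek(+3, CUR)): offset=8
After 5 (tell()): offset=8
After 6 (read(7)): returned '3QI95OW', offset=15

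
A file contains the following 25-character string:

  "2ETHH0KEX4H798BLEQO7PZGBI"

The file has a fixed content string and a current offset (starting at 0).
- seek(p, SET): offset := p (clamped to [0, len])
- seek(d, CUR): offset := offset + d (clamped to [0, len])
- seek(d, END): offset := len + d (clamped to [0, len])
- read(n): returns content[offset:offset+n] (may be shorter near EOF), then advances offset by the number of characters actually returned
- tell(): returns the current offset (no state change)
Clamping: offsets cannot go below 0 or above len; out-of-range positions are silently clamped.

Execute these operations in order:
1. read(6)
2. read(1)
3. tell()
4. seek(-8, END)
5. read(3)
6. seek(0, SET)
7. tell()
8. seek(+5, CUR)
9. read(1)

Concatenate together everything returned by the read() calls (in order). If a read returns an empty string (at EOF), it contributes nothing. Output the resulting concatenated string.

After 1 (read(6)): returned '2ETHH0', offset=6
After 2 (read(1)): returned 'K', offset=7
After 3 (tell()): offset=7
After 4 (seek(-8, END)): offset=17
After 5 (read(3)): returned 'QO7', offset=20
After 6 (seek(0, SET)): offset=0
After 7 (tell()): offset=0
After 8 (seek(+5, CUR)): offset=5
After 9 (read(1)): returned '0', offset=6

Answer: 2ETHH0KQO70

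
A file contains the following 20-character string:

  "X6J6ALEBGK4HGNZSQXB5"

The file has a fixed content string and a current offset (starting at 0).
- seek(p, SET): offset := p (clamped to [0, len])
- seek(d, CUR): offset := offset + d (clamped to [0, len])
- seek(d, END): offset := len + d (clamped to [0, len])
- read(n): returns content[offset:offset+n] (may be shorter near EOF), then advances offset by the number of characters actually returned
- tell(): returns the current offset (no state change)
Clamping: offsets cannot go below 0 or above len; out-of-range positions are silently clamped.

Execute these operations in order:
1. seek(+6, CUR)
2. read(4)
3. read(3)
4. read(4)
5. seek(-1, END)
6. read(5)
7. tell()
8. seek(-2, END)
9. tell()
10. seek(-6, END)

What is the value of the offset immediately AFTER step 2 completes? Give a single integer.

Answer: 10

Derivation:
After 1 (seek(+6, CUR)): offset=6
After 2 (read(4)): returned 'EBGK', offset=10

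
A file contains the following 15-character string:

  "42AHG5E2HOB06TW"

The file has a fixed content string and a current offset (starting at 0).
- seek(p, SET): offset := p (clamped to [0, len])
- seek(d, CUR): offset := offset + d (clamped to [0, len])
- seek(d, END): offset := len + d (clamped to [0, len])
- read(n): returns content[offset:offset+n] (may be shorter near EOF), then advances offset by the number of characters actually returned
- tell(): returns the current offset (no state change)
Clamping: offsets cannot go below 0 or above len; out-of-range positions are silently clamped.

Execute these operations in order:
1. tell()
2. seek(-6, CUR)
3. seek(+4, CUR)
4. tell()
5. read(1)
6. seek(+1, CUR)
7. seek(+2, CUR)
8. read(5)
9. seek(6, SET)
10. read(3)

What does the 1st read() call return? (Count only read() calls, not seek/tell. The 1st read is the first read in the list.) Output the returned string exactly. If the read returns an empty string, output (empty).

Answer: G

Derivation:
After 1 (tell()): offset=0
After 2 (seek(-6, CUR)): offset=0
After 3 (seek(+4, CUR)): offset=4
After 4 (tell()): offset=4
After 5 (read(1)): returned 'G', offset=5
After 6 (seek(+1, CUR)): offset=6
After 7 (seek(+2, CUR)): offset=8
After 8 (read(5)): returned 'HOB06', offset=13
After 9 (seek(6, SET)): offset=6
After 10 (read(3)): returned 'E2H', offset=9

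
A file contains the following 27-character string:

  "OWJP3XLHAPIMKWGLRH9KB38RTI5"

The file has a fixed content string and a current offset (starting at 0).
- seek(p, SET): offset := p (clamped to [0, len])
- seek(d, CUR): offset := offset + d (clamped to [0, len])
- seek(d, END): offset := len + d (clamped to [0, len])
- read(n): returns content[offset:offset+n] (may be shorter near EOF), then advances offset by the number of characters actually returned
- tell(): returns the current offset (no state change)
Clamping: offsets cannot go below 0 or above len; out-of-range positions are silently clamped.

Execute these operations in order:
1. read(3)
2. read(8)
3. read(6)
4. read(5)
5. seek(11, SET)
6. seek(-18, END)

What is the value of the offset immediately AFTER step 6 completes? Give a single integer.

After 1 (read(3)): returned 'OWJ', offset=3
After 2 (read(8)): returned 'P3XLHAPI', offset=11
After 3 (read(6)): returned 'MKWGLR', offset=17
After 4 (read(5)): returned 'H9KB3', offset=22
After 5 (seek(11, SET)): offset=11
After 6 (seek(-18, END)): offset=9

Answer: 9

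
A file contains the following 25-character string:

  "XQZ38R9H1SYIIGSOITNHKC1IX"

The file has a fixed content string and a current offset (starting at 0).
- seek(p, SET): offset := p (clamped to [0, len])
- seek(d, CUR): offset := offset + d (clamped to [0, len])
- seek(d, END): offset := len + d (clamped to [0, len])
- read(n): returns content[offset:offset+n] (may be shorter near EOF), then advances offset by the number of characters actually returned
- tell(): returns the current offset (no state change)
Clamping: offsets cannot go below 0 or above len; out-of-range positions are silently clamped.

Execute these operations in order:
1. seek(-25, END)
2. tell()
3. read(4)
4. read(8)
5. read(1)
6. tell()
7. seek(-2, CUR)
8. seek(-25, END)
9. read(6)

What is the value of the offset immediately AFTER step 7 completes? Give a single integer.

After 1 (seek(-25, END)): offset=0
After 2 (tell()): offset=0
After 3 (read(4)): returned 'XQZ3', offset=4
After 4 (read(8)): returned '8R9H1SYI', offset=12
After 5 (read(1)): returned 'I', offset=13
After 6 (tell()): offset=13
After 7 (seek(-2, CUR)): offset=11

Answer: 11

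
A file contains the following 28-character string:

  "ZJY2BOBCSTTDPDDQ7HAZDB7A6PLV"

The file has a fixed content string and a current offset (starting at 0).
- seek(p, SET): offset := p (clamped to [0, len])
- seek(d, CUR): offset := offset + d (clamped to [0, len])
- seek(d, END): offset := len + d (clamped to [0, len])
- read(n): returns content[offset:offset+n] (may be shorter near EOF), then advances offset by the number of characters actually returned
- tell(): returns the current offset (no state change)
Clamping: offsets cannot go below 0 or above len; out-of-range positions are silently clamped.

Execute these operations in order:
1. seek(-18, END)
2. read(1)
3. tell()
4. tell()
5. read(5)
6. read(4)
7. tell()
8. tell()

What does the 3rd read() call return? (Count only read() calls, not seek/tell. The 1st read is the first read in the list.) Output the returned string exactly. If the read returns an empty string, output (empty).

Answer: 7HAZ

Derivation:
After 1 (seek(-18, END)): offset=10
After 2 (read(1)): returned 'T', offset=11
After 3 (tell()): offset=11
After 4 (tell()): offset=11
After 5 (read(5)): returned 'DPDDQ', offset=16
After 6 (read(4)): returned '7HAZ', offset=20
After 7 (tell()): offset=20
After 8 (tell()): offset=20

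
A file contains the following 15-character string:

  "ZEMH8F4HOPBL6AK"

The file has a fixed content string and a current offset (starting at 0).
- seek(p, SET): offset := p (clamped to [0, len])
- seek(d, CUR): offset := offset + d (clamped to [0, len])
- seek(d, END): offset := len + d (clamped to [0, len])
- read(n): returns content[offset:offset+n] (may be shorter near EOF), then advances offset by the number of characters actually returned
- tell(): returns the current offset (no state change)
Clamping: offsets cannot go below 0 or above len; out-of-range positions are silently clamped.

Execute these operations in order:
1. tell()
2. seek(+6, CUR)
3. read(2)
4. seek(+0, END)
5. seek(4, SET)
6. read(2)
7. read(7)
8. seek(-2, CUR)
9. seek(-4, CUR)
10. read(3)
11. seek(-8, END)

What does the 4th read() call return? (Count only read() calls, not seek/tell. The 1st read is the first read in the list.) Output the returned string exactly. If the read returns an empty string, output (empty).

After 1 (tell()): offset=0
After 2 (seek(+6, CUR)): offset=6
After 3 (read(2)): returned '4H', offset=8
After 4 (seek(+0, END)): offset=15
After 5 (seek(4, SET)): offset=4
After 6 (read(2)): returned '8F', offset=6
After 7 (read(7)): returned '4HOPBL6', offset=13
After 8 (seek(-2, CUR)): offset=11
After 9 (seek(-4, CUR)): offset=7
After 10 (read(3)): returned 'HOP', offset=10
After 11 (seek(-8, END)): offset=7

Answer: HOP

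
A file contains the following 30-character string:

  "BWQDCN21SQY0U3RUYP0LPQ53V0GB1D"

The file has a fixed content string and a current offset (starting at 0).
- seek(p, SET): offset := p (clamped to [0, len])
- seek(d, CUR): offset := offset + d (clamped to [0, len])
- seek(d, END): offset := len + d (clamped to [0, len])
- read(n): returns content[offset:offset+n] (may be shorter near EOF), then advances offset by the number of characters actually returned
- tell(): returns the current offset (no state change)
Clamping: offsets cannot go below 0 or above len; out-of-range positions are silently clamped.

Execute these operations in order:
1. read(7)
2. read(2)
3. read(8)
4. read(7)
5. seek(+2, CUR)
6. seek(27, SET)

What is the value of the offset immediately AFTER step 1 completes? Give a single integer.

After 1 (read(7)): returned 'BWQDCN2', offset=7

Answer: 7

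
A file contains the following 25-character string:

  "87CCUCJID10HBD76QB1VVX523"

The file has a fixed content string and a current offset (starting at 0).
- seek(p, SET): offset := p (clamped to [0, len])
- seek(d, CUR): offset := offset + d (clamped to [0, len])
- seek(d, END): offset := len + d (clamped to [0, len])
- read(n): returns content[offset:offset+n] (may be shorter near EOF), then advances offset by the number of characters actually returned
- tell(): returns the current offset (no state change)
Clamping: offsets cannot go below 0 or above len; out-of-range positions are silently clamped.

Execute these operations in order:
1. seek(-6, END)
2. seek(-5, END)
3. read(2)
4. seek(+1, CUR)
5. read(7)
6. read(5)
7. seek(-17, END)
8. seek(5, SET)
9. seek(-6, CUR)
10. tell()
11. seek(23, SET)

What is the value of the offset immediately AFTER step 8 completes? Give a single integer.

After 1 (seek(-6, END)): offset=19
After 2 (seek(-5, END)): offset=20
After 3 (read(2)): returned 'VX', offset=22
After 4 (seek(+1, CUR)): offset=23
After 5 (read(7)): returned '23', offset=25
After 6 (read(5)): returned '', offset=25
After 7 (seek(-17, END)): offset=8
After 8 (seek(5, SET)): offset=5

Answer: 5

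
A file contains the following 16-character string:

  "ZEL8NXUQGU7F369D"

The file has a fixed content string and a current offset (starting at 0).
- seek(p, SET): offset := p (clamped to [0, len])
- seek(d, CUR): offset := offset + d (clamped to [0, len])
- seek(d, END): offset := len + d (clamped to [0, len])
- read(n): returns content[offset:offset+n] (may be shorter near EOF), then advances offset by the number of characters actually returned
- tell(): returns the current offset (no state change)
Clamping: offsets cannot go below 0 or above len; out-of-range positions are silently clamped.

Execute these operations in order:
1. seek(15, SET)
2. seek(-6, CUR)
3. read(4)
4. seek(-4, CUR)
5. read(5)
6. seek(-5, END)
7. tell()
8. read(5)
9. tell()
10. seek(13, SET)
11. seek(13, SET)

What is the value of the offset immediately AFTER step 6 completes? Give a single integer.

After 1 (seek(15, SET)): offset=15
After 2 (seek(-6, CUR)): offset=9
After 3 (read(4)): returned 'U7F3', offset=13
After 4 (seek(-4, CUR)): offset=9
After 5 (read(5)): returned 'U7F36', offset=14
After 6 (seek(-5, END)): offset=11

Answer: 11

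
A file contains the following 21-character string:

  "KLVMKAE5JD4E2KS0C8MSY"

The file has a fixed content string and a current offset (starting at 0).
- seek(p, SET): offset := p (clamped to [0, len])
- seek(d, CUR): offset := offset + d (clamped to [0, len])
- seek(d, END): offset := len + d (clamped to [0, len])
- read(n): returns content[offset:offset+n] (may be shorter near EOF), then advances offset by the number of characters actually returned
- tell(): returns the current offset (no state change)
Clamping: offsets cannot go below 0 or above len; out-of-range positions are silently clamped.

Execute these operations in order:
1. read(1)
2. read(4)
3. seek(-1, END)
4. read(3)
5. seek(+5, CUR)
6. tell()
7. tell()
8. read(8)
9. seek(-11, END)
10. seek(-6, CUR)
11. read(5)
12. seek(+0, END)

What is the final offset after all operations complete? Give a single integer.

Answer: 21

Derivation:
After 1 (read(1)): returned 'K', offset=1
After 2 (read(4)): returned 'LVMK', offset=5
After 3 (seek(-1, END)): offset=20
After 4 (read(3)): returned 'Y', offset=21
After 5 (seek(+5, CUR)): offset=21
After 6 (tell()): offset=21
After 7 (tell()): offset=21
After 8 (read(8)): returned '', offset=21
After 9 (seek(-11, END)): offset=10
After 10 (seek(-6, CUR)): offset=4
After 11 (read(5)): returned 'KAE5J', offset=9
After 12 (seek(+0, END)): offset=21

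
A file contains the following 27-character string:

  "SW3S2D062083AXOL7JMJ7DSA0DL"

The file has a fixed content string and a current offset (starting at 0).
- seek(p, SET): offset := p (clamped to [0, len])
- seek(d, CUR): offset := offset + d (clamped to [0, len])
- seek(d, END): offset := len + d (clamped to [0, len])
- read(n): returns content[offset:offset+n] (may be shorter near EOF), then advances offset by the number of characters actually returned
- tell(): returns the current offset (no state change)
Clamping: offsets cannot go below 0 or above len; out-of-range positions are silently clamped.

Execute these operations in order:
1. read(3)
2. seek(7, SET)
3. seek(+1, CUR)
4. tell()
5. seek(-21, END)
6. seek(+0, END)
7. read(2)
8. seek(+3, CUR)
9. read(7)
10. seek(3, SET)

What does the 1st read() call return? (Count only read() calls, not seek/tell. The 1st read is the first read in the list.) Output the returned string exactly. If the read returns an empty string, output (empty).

After 1 (read(3)): returned 'SW3', offset=3
After 2 (seek(7, SET)): offset=7
After 3 (seek(+1, CUR)): offset=8
After 4 (tell()): offset=8
After 5 (seek(-21, END)): offset=6
After 6 (seek(+0, END)): offset=27
After 7 (read(2)): returned '', offset=27
After 8 (seek(+3, CUR)): offset=27
After 9 (read(7)): returned '', offset=27
After 10 (seek(3, SET)): offset=3

Answer: SW3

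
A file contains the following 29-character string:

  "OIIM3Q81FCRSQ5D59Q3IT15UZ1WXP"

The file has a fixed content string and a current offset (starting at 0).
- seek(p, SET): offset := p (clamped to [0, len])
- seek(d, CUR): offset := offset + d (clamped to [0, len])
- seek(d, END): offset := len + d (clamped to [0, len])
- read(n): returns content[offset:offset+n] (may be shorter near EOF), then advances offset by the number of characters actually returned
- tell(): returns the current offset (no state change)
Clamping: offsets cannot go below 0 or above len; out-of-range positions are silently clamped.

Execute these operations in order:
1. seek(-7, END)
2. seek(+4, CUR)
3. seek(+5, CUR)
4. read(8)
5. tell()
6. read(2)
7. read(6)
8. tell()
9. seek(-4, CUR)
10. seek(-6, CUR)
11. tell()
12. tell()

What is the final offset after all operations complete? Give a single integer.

Answer: 19

Derivation:
After 1 (seek(-7, END)): offset=22
After 2 (seek(+4, CUR)): offset=26
After 3 (seek(+5, CUR)): offset=29
After 4 (read(8)): returned '', offset=29
After 5 (tell()): offset=29
After 6 (read(2)): returned '', offset=29
After 7 (read(6)): returned '', offset=29
After 8 (tell()): offset=29
After 9 (seek(-4, CUR)): offset=25
After 10 (seek(-6, CUR)): offset=19
After 11 (tell()): offset=19
After 12 (tell()): offset=19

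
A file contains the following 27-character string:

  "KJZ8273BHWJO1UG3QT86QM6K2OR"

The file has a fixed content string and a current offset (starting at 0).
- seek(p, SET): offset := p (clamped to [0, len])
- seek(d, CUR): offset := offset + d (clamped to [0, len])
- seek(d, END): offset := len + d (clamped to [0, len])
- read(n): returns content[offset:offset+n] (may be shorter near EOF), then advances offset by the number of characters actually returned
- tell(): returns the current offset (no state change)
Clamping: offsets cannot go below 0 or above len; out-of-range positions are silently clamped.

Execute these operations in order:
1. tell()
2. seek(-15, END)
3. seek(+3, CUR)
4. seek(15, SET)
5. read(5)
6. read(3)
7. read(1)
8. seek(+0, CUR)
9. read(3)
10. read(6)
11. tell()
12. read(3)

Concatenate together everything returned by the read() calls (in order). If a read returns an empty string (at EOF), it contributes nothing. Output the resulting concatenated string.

After 1 (tell()): offset=0
After 2 (seek(-15, END)): offset=12
After 3 (seek(+3, CUR)): offset=15
After 4 (seek(15, SET)): offset=15
After 5 (read(5)): returned '3QT86', offset=20
After 6 (read(3)): returned 'QM6', offset=23
After 7 (read(1)): returned 'K', offset=24
After 8 (seek(+0, CUR)): offset=24
After 9 (read(3)): returned '2OR', offset=27
After 10 (read(6)): returned '', offset=27
After 11 (tell()): offset=27
After 12 (read(3)): returned '', offset=27

Answer: 3QT86QM6K2OR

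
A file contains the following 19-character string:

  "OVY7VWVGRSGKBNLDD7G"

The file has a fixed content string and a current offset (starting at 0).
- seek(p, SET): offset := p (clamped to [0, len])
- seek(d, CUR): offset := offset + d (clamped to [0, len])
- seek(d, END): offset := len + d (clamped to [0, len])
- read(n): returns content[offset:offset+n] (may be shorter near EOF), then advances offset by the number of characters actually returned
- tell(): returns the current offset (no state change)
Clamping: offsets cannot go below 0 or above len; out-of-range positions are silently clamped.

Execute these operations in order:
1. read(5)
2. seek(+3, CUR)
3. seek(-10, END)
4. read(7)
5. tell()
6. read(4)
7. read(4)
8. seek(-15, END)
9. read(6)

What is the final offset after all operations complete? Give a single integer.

Answer: 10

Derivation:
After 1 (read(5)): returned 'OVY7V', offset=5
After 2 (seek(+3, CUR)): offset=8
After 3 (seek(-10, END)): offset=9
After 4 (read(7)): returned 'SGKBNLD', offset=16
After 5 (tell()): offset=16
After 6 (read(4)): returned 'D7G', offset=19
After 7 (read(4)): returned '', offset=19
After 8 (seek(-15, END)): offset=4
After 9 (read(6)): returned 'VWVGRS', offset=10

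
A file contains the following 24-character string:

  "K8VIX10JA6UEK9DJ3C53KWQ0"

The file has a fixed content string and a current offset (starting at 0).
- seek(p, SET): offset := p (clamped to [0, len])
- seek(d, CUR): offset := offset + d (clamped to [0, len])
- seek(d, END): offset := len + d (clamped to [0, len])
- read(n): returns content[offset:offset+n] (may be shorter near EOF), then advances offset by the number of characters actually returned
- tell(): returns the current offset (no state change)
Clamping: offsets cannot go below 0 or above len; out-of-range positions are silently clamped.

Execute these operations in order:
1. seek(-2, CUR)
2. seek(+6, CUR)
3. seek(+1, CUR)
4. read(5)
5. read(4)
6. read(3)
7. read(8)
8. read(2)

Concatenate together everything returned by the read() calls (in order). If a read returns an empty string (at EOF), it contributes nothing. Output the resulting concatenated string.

After 1 (seek(-2, CUR)): offset=0
After 2 (seek(+6, CUR)): offset=6
After 3 (seek(+1, CUR)): offset=7
After 4 (read(5)): returned 'JA6UE', offset=12
After 5 (read(4)): returned 'K9DJ', offset=16
After 6 (read(3)): returned '3C5', offset=19
After 7 (read(8)): returned '3KWQ0', offset=24
After 8 (read(2)): returned '', offset=24

Answer: JA6UEK9DJ3C53KWQ0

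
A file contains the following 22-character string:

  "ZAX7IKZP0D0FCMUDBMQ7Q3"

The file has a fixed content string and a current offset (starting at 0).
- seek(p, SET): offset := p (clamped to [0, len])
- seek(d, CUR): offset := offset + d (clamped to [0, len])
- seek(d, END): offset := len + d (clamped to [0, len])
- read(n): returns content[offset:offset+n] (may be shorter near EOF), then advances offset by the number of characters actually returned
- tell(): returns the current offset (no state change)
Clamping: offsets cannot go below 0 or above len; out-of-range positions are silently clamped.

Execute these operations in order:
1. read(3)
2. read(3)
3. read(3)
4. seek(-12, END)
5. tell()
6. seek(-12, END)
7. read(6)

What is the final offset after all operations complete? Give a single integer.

Answer: 16

Derivation:
After 1 (read(3)): returned 'ZAX', offset=3
After 2 (read(3)): returned '7IK', offset=6
After 3 (read(3)): returned 'ZP0', offset=9
After 4 (seek(-12, END)): offset=10
After 5 (tell()): offset=10
After 6 (seek(-12, END)): offset=10
After 7 (read(6)): returned '0FCMUD', offset=16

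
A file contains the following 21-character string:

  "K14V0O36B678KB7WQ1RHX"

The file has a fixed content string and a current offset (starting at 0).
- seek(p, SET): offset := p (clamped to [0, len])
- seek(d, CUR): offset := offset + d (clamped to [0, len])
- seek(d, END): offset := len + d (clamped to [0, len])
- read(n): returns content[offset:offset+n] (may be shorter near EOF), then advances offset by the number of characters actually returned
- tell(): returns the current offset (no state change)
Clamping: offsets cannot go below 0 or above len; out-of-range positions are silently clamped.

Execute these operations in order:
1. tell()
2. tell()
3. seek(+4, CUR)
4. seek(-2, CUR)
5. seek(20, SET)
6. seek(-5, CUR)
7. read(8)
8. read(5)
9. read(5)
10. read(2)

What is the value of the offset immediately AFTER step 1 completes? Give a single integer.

After 1 (tell()): offset=0

Answer: 0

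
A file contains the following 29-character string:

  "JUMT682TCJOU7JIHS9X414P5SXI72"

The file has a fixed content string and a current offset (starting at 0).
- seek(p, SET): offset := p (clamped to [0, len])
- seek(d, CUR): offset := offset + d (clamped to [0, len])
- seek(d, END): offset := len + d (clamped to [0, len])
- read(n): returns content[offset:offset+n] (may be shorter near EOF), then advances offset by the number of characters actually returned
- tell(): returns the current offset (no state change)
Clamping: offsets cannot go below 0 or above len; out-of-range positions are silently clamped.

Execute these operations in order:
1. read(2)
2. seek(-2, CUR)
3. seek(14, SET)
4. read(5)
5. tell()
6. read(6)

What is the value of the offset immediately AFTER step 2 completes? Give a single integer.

After 1 (read(2)): returned 'JU', offset=2
After 2 (seek(-2, CUR)): offset=0

Answer: 0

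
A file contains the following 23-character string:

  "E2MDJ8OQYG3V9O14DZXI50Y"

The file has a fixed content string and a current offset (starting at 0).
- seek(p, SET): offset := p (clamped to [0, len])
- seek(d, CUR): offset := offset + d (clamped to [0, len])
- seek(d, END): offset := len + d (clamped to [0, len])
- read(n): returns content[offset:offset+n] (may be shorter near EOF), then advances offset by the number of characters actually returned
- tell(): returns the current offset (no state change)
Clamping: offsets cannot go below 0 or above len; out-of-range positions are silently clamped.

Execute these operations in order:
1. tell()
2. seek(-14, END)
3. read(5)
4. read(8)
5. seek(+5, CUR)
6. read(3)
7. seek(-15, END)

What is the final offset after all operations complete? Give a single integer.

After 1 (tell()): offset=0
After 2 (seek(-14, END)): offset=9
After 3 (read(5)): returned 'G3V9O', offset=14
After 4 (read(8)): returned '14DZXI50', offset=22
After 5 (seek(+5, CUR)): offset=23
After 6 (read(3)): returned '', offset=23
After 7 (seek(-15, END)): offset=8

Answer: 8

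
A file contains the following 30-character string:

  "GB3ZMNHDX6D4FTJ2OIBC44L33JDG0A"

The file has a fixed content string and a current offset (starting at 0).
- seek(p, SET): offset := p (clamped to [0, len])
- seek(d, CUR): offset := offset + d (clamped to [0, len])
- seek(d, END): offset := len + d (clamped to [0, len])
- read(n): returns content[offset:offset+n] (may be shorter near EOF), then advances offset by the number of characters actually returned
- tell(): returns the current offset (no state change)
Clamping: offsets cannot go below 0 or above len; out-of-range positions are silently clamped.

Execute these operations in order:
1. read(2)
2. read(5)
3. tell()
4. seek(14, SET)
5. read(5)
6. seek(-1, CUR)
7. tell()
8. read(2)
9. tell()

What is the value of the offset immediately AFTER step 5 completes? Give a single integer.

Answer: 19

Derivation:
After 1 (read(2)): returned 'GB', offset=2
After 2 (read(5)): returned '3ZMNH', offset=7
After 3 (tell()): offset=7
After 4 (seek(14, SET)): offset=14
After 5 (read(5)): returned 'J2OIB', offset=19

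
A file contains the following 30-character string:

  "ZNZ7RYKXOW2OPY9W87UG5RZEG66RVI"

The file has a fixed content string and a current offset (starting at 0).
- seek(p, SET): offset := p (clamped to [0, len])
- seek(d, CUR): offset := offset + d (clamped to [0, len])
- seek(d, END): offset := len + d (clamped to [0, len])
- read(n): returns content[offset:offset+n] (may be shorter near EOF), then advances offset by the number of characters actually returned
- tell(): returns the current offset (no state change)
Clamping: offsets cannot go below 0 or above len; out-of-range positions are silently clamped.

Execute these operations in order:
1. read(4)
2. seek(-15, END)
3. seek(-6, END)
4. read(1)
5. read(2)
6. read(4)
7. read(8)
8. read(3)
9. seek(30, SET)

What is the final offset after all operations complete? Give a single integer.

Answer: 30

Derivation:
After 1 (read(4)): returned 'ZNZ7', offset=4
After 2 (seek(-15, END)): offset=15
After 3 (seek(-6, END)): offset=24
After 4 (read(1)): returned 'G', offset=25
After 5 (read(2)): returned '66', offset=27
After 6 (read(4)): returned 'RVI', offset=30
After 7 (read(8)): returned '', offset=30
After 8 (read(3)): returned '', offset=30
After 9 (seek(30, SET)): offset=30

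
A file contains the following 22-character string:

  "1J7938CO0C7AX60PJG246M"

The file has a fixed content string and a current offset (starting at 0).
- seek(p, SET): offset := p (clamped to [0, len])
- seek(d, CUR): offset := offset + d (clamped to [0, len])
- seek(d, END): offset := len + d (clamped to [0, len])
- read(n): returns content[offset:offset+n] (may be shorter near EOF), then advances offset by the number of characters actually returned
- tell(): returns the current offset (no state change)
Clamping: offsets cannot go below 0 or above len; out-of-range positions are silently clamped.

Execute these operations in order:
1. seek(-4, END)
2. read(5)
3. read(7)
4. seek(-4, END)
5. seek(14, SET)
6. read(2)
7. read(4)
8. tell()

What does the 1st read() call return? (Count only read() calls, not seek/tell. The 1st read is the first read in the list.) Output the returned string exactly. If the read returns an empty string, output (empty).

After 1 (seek(-4, END)): offset=18
After 2 (read(5)): returned '246M', offset=22
After 3 (read(7)): returned '', offset=22
After 4 (seek(-4, END)): offset=18
After 5 (seek(14, SET)): offset=14
After 6 (read(2)): returned '0P', offset=16
After 7 (read(4)): returned 'JG24', offset=20
After 8 (tell()): offset=20

Answer: 246M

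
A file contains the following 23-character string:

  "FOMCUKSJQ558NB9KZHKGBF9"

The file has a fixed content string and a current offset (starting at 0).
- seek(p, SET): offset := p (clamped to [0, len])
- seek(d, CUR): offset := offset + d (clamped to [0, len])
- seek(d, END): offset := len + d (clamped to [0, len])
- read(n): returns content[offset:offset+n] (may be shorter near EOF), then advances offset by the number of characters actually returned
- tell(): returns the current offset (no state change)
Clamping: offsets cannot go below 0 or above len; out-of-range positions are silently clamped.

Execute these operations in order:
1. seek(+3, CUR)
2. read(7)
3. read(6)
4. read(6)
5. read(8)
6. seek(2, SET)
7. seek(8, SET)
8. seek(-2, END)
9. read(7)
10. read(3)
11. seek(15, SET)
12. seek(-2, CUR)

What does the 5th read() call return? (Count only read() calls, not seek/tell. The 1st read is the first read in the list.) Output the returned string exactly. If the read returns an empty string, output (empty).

Answer: F9

Derivation:
After 1 (seek(+3, CUR)): offset=3
After 2 (read(7)): returned 'CUKSJQ5', offset=10
After 3 (read(6)): returned '58NB9K', offset=16
After 4 (read(6)): returned 'ZHKGBF', offset=22
After 5 (read(8)): returned '9', offset=23
After 6 (seek(2, SET)): offset=2
After 7 (seek(8, SET)): offset=8
After 8 (seek(-2, END)): offset=21
After 9 (read(7)): returned 'F9', offset=23
After 10 (read(3)): returned '', offset=23
After 11 (seek(15, SET)): offset=15
After 12 (seek(-2, CUR)): offset=13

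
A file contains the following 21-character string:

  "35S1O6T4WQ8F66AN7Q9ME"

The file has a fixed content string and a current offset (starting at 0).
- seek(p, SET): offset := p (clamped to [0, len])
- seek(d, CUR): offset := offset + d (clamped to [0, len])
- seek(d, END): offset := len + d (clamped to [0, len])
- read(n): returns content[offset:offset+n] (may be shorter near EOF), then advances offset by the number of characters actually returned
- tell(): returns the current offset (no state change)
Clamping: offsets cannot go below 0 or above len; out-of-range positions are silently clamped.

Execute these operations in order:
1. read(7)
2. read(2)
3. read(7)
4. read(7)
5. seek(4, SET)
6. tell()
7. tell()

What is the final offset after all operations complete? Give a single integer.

After 1 (read(7)): returned '35S1O6T', offset=7
After 2 (read(2)): returned '4W', offset=9
After 3 (read(7)): returned 'Q8F66AN', offset=16
After 4 (read(7)): returned '7Q9ME', offset=21
After 5 (seek(4, SET)): offset=4
After 6 (tell()): offset=4
After 7 (tell()): offset=4

Answer: 4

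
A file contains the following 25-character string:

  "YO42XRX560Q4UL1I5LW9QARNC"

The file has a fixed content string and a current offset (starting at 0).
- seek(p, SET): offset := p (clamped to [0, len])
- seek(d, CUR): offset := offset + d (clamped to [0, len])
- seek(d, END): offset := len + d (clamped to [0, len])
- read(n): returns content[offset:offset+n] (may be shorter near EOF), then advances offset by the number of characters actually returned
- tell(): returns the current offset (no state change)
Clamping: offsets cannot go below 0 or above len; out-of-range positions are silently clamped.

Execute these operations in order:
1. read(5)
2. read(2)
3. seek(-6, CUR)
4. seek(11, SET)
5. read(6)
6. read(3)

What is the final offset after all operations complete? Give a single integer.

After 1 (read(5)): returned 'YO42X', offset=5
After 2 (read(2)): returned 'RX', offset=7
After 3 (seek(-6, CUR)): offset=1
After 4 (seek(11, SET)): offset=11
After 5 (read(6)): returned '4UL1I5', offset=17
After 6 (read(3)): returned 'LW9', offset=20

Answer: 20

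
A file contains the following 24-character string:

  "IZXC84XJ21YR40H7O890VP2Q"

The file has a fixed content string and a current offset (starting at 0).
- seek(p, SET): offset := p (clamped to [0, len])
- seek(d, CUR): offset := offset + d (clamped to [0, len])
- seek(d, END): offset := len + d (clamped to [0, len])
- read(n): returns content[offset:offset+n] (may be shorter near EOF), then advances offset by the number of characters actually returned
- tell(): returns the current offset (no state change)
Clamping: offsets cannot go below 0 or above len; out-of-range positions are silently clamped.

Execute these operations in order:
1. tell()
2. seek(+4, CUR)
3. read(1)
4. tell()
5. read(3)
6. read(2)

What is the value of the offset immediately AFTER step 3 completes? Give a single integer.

Answer: 5

Derivation:
After 1 (tell()): offset=0
After 2 (seek(+4, CUR)): offset=4
After 3 (read(1)): returned '8', offset=5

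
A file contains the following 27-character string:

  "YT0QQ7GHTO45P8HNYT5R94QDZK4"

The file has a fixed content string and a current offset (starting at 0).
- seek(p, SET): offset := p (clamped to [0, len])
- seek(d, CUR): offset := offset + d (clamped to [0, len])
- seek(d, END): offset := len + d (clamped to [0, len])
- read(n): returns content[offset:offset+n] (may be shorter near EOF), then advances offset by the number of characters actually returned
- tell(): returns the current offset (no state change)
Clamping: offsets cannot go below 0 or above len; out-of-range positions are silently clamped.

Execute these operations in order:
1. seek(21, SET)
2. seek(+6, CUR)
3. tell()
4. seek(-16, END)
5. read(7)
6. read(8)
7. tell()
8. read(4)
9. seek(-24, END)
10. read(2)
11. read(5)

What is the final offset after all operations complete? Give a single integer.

Answer: 10

Derivation:
After 1 (seek(21, SET)): offset=21
After 2 (seek(+6, CUR)): offset=27
After 3 (tell()): offset=27
After 4 (seek(-16, END)): offset=11
After 5 (read(7)): returned '5P8HNYT', offset=18
After 6 (read(8)): returned '5R94QDZK', offset=26
After 7 (tell()): offset=26
After 8 (read(4)): returned '4', offset=27
After 9 (seek(-24, END)): offset=3
After 10 (read(2)): returned 'QQ', offset=5
After 11 (read(5)): returned '7GHTO', offset=10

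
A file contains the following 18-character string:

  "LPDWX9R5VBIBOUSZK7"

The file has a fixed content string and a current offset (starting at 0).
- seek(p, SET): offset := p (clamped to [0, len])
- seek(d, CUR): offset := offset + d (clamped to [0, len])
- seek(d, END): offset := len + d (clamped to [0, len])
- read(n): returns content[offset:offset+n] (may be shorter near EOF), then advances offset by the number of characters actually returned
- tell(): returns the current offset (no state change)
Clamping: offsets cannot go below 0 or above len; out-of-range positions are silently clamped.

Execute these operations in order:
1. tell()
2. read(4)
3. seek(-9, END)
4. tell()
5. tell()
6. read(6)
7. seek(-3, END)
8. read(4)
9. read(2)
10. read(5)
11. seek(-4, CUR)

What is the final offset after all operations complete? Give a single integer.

After 1 (tell()): offset=0
After 2 (read(4)): returned 'LPDW', offset=4
After 3 (seek(-9, END)): offset=9
After 4 (tell()): offset=9
After 5 (tell()): offset=9
After 6 (read(6)): returned 'BIBOUS', offset=15
After 7 (seek(-3, END)): offset=15
After 8 (read(4)): returned 'ZK7', offset=18
After 9 (read(2)): returned '', offset=18
After 10 (read(5)): returned '', offset=18
After 11 (seek(-4, CUR)): offset=14

Answer: 14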